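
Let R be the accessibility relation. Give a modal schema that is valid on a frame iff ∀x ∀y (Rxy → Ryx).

This is symmetry; the standard corresponding axiom is B: r → □◇r.
Suppose r→□◇r is valid. Take Rxy and set V(r)={x}. Then r at x, so □◇r at x, so ◇r at y, so some z with Ryz has r; z=x, i.e. Ryx.

r → □◇r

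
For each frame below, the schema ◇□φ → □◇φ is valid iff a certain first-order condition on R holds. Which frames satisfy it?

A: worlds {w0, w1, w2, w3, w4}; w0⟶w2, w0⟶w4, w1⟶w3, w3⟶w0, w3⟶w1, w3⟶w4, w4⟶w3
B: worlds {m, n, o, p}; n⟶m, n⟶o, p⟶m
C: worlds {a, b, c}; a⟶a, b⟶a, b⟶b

C

This is the axiom for convergence; its first-order frame correspondent is ∀x ∀y ∀z (Rxy ∧ Rxz → ∃w (Ryw ∧ Rzw)).
A: fails — Rw0w4 and Rw0w2 but w4 and w2 have no common successor.
B: fails — Rno and Rno but o and o have no common successor.
C: ✓.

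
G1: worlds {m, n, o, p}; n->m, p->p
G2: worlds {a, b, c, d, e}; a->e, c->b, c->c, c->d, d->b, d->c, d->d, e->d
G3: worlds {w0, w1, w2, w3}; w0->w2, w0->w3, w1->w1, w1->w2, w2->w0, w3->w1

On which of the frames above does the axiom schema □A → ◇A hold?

G3

Frame correspondent (Sahlqvist): ∀x ∃y Rxy — i.e. seriality.
G1: fails — world m has no successor.
G2: fails — world b has no successor.
G3: condition met.
Valid on: G3.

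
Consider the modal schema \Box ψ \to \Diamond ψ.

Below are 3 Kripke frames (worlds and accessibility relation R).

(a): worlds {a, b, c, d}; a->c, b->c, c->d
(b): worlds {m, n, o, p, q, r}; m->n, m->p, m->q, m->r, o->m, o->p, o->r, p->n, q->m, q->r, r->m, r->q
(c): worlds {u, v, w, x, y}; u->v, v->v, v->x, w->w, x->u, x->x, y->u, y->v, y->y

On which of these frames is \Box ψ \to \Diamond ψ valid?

(c)

The schema corresponds to seriality: \forall x \exists y Rxy.
(a): fails — world d has no successor.
(b): fails — world n has no successor.
(c): satisfies the condition.
Valid on: (c).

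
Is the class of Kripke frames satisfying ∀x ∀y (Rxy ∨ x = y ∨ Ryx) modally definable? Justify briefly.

Modal frame validity is preserved under disjoint unions.
Take 2 disjoint single-world reflexive frames: each is trivially connected, but their disjoint union has 2 worlds with no edge between distinct components, so it is not connected.
So no modal formula (or set of formulas) defines exactly the connected frames.

Not definable by any modal formula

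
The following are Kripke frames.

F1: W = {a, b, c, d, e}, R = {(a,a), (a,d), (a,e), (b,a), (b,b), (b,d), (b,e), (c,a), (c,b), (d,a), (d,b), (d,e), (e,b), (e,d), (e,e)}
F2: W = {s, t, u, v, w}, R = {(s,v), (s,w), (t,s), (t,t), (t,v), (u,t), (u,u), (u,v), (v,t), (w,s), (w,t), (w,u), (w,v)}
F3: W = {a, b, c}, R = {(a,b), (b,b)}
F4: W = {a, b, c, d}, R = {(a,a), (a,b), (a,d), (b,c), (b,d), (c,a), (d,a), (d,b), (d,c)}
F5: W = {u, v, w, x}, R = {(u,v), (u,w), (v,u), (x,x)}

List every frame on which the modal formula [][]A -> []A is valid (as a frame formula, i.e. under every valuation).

F1, F3

Frame correspondent (Sahlqvist): forall x forall y (Rxy -> exists z (Rxz & Rzy)) — i.e. density.
F1: holds.
F2: fails — Rsw but no z with Rsz and Rzw.
F3: holds.
F4: fails — Rbd but no z with Rbz and Rzd.
F5: fails — Ruv but no z with Ruz and Rzv.
Valid on: F1, F3.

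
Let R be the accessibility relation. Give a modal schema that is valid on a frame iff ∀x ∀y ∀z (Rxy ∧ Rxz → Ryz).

◇q → □◇q

The condition is the Euclidean property. The 5 schema ◇q → □◇q defines it.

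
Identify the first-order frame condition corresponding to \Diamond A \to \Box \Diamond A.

Suppose ◇A→□◇A is valid. Take Rxy, Rxz and set V(A)={y}. Then ◇A at x, so □◇A at x, so ◇A at z, so some w with Rzw has A; w=y, i.e. Rzy. By symmetry of the argument, Ryz.
Conversely, any frame satisfying \forall x \forall y \forall z (Rxy \wedge Rxz \to Ryz) validates the schema.
So the correspondent is the Euclidean property.

The Euclidean property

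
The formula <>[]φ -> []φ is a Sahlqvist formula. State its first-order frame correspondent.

Equivalently (dual form): ◇φ → □◇φ.
Suppose ◇φ→□◇φ is valid. Take Rxy, Rxz and set V(φ)={y}. Then ◇φ at x, so □◇φ at x, so ◇φ at z, so some w with Rzw has φ; w=y, i.e. Rzy. By symmetry of the argument, Ryz.
Conversely, on a frame with the Euclidean property the schema holds at every world under every valuation.
So the correspondent is the Euclidean property.

The Euclidean property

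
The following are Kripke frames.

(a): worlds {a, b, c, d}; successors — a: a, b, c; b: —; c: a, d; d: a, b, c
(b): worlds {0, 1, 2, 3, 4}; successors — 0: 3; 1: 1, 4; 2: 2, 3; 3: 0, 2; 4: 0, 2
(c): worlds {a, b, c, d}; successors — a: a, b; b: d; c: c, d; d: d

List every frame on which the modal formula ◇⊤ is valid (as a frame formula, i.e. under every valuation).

(b), (c)

The schema corresponds to seriality: ∀x ∃y Rxy.
(a): fails — world b has no successor.
(b): holds.
(c): holds.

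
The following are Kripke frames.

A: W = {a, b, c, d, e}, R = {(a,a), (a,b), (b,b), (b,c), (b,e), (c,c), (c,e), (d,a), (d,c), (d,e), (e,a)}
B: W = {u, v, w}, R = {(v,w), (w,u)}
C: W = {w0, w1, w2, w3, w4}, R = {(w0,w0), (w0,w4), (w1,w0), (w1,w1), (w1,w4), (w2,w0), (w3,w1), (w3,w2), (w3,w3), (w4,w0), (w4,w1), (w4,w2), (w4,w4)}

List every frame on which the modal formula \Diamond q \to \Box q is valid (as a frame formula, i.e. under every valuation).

B

This is the axiom for partial functionality; its first-order frame correspondent is \forall x \forall y \forall z (Rxy \wedge Rxz \to y = z).
A: fails — a sees both a and b.
B: holds.
C: fails — w0 sees both w0 and w4.
Valid on: B.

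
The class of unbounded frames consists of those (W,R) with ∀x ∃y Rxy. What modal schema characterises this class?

□r → ◇r

The condition is seriality. The D schema □r → ◇r defines it.
Suppose □r→◇r is valid. At any x set V(r)=W. Then □r at x, so ◇r at x, so x has a successor.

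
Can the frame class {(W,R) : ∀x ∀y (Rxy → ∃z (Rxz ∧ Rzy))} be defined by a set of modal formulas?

The condition is density. A defining modal formula is □□p → □p.
Suppose □□p→□p is valid. Take Rxy and set V(p)={w : xR²w}. Then □□p at x, so □p at x, so p at y, i.e. ∃z(Rxz∧Rzy).

Definable; □□p → □p defines it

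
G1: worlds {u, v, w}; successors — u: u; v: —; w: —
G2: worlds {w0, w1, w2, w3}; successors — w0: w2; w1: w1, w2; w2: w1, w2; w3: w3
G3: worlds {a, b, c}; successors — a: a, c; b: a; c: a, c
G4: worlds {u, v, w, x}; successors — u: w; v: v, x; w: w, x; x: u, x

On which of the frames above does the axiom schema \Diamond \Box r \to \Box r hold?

This is the axiom for the Euclidean property; its first-order frame correspondent is \forall x \forall y \forall z (Rxy \wedge Rxz \to Ryz).
G1: holds.
G2: holds.
G3: holds.
G4: fails — Rvx and Rvv but not Rxv.
Valid on: G1, G2, G3.

G1, G2, G3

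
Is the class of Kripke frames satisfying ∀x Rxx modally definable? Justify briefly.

Definable; □q → q defines it

Yes: it is reflexivity, defined by the T schema □q → q.
Suppose □q→q is valid. At any x set V(q)={w : Rxw}. Then □q holds at x, so q holds at x, i.e. Rxx.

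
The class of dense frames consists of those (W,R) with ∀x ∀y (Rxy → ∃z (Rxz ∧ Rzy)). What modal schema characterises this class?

□□r → □r

The condition is density. The C4 schema □□r → □r defines it.
Suppose □□r→□r is valid. Take Rxy and set V(r)={w : xR²w}. Then □□r at x, so □r at x, so r at y, i.e. ∃z(Rxz∧Rzy).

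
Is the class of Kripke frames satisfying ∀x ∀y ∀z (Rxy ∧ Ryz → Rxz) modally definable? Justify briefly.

Yes — defined by □q → □□q

The condition is transitivity. A defining modal formula is □q → □□q.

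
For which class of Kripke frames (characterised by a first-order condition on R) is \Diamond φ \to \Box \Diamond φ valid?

Suppose ◇φ→□◇φ is valid. Take Rxy, Rxz and set V(φ)={y}. Then ◇φ at x, so □◇φ at x, so ◇φ at z, so some w with Rzw has φ; w=y, i.e. Rzy. By symmetry of the argument, Ryz.
Conversely, on a frame with the Euclidean property the schema holds at every world under every valuation.
Frame condition: \forall x \forall y \forall z (Rxy \wedge Rxz \to Ryz).

The Euclidean property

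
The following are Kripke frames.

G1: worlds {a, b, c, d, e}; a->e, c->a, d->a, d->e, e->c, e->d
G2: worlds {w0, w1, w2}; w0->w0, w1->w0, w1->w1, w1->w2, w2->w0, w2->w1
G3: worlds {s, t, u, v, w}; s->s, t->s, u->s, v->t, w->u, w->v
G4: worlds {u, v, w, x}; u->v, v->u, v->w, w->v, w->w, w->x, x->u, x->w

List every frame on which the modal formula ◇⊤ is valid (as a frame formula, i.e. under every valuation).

This is the axiom for seriality; its first-order frame correspondent is ∀x ∃y Rxy.
G1: fails — world b has no successor.
G2: satisfies the condition.
G3: satisfies the condition.
G4: satisfies the condition.
Valid on: G2, G3, G4.

G2, G3, G4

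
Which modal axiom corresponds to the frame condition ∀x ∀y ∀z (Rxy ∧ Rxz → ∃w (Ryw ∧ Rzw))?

The condition is convergence. The .2 schema ◇□p → □◇p defines it.
Suppose ◇□p→□◇p is valid. Take Rxy, Rxz and set V(p)={w : Ryw}. Then □p at y so ◇□p at x, so □◇p at x, so ◇p at z, giving w with Rzw and Ryw.

◇□p → □◇p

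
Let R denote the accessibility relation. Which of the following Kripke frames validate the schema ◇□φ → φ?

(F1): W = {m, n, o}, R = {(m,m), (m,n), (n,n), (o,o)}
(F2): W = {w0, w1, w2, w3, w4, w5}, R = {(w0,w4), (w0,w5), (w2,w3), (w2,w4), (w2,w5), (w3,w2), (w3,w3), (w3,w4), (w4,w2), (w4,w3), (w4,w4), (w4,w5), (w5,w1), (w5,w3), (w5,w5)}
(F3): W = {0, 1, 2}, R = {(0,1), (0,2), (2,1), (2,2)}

Frame correspondent (Sahlqvist): ∀x ∀y (Rxy → Ryx) — i.e. symmetry.
(F1): fails — Rmn but not Rnm.
(F2): fails — Rw0w4 but not Rw4w0.
(F3): fails — R01 but not R10.
Valid on no frame.

none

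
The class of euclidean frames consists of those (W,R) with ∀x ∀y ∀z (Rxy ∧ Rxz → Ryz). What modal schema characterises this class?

This is the Euclidean property; the standard corresponding axiom is 5: ◇s → □◇s.
Suppose ◇s→□◇s is valid. Take Rxy, Rxz and set V(s)={y}. Then ◇s at x, so □◇s at x, so ◇s at z, so some w with Rzw has s; w=y, i.e. Rzy. By symmetry of the argument, Ryz.

◇s → □◇s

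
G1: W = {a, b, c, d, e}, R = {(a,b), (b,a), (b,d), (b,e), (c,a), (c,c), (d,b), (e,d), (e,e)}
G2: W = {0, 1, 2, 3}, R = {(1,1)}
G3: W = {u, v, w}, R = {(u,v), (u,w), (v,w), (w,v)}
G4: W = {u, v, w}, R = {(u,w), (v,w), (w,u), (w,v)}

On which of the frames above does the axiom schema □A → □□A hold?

Frame correspondent (Sahlqvist): ∀x ∀y ∀z (Rxy ∧ Ryz → Rxz) — i.e. transitivity.
G1: fails — Rab and Rba but not Raa.
G2: ✓.
G3: fails — Rwv and Rvw but not Rww.
G4: fails — Rwu and Ruw but not Rww.

G2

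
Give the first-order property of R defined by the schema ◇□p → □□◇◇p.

∀x ∀y ∀z ((xRy ∧ xR²z) → ∃w (yRw ∧ zR²w))

This is a Sahlqvist (Geach-type) schema ◇^1□^1p → □^2◇^2p.
Minimal-valuation argument: fix x; take any y with xR^1y and any z with xR^2z. Set V(p) to the set of worlds R-reachable from y in exactly 1 step. Then □^1p holds at y, so the antecedent holds at x; validity forces ◇^2p at z, giving a w with zR^2w and yR^1w.
First-order correspondent: ∀x ∀y ∀z ((xRy ∧ xR²z) → ∃w (yRw ∧ zR²w)).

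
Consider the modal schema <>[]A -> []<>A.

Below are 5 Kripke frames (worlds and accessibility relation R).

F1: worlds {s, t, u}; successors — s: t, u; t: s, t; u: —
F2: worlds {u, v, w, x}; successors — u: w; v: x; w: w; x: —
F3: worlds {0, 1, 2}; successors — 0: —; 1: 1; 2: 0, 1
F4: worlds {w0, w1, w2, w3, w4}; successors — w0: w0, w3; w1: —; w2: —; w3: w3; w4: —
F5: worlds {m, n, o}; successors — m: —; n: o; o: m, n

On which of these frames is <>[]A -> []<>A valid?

Frame correspondent (Sahlqvist): forall x forall y forall z (Rxy & Rxz -> exists w (Ryw & Rzw)) — i.e. convergence.
F1: fails — Rsu and Rsu but u and u have no common successor.
F2: fails — Rvx and Rvx but x and x have no common successor.
F3: fails — R20 and R20 but 0 and 0 have no common successor.
F4: ✓.
F5: fails — Rom and Rom but m and m have no common successor.

F4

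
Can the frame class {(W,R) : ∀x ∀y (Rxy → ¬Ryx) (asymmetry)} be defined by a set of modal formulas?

Any modally definable frame class is closed under surjective bounded morphisms.
The 4-cycle (worlds s,t,u,v with s→t→u→v→s) is asymmetric. Mapping every world to a single reflexive point • is a surjective bounded morphism, and the reflexive point is not asymmetric (R•• but asymmetry requires ¬R••).
So no modal formula (or set of formulas) defines exactly the asymmetric frames.

No — not modally definable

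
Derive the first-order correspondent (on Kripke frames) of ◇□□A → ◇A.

∀x ∀y (xRy → ∃w (yR²w ∧ xRw))

This is a Sahlqvist (Geach-type) schema ◇^1□^2A → □^0◇^1A.
Minimal-valuation argument: fix x; take any y with xR^1y and any z with xR^0z. Set V(A) to the set of worlds R-reachable from y in exactly 2 steps. Then □^2A holds at y, so the antecedent holds at x; validity forces ◇^1A at z, giving a w with zR^1w and yR^2w.
First-order correspondent: ∀x ∀y (xRy → ∃w (yR²w ∧ xRw)).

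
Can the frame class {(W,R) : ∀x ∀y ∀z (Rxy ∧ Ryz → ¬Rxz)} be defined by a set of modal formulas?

Not definable by any modal formula

Modal frame validity is preserved under surjective bounded morphisms.
The 7-cycle (worlds s,t,u,v,w,x,y with s→t→u→v→w→x→y→s) is intransitive. Mapping every world to a single reflexive point • is a surjective bounded morphism; the reflexive point is not intransitive (R••∧R•• but R••).
Hence intransitivity is not modally definable.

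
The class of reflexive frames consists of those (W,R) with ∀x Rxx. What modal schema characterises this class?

A defining formula is □r → r (the T axiom).
Suppose □r→r is valid. At any x set V(r)={w : Rxw}. Then □r holds at x, so r holds at x, i.e. Rxx.

□r → r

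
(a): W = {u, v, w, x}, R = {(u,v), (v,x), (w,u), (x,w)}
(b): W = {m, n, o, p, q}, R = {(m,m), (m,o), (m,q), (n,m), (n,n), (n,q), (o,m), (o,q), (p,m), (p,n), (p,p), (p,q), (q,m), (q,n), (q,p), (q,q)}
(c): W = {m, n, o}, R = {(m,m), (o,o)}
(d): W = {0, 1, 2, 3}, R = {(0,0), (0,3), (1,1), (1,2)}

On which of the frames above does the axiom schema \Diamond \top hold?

This is the axiom for seriality; its first-order frame correspondent is \forall x \exists y Rxy.
(a): ✓.
(b): ✓.
(c): fails — world n has no successor.
(d): fails — world 2 has no successor.
Valid on: (a), (b).

(a), (b)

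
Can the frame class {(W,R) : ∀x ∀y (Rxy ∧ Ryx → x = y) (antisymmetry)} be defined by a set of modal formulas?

Not definable by any modal formula

If a class were modally definable it would be closed under surjective bounded morphisms (Goldblatt–Thomason).
The 8-cycle (worlds w0,w1,w2,w3,w4,w5,w6,w7 with w0→w1→w2→w3→w4→w5→w6→w7→w0) is antisymmetric. Sending even-indexed worlds to s and odd-indexed worlds to t is a surjective bounded morphism onto the two-world frame with s↔t, which is not antisymmetric.
Hence antisymmetry is not modally definable.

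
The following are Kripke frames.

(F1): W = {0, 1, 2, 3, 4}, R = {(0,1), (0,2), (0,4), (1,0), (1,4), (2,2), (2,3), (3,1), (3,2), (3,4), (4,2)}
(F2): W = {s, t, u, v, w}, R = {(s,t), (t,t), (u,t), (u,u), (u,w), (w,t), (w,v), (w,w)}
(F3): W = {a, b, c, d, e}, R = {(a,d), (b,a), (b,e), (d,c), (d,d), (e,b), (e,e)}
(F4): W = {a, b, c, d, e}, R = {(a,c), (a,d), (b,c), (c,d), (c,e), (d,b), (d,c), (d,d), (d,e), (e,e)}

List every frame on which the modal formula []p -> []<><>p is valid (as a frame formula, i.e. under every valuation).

The schema corresponds to a generalized confluence (Geach) condition: forall x forall z (xRz -> exists w (xRw & z R^2 w)).
(F1): fails — 1R4 but no w with 1Rw and 4R²w.
(F2): fails — wRv but no w* with wRw* and vR²w*.
(F3): fails — bRa but no w with bRw and aR²w.
(F4): condition met.

(F4)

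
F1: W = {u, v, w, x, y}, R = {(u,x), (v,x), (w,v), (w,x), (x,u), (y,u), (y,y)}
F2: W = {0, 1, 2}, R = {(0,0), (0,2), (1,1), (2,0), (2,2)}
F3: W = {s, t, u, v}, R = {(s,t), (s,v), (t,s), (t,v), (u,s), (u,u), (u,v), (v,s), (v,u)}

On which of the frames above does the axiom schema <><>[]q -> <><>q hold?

Frame correspondent (Sahlqvist): forall x forall y (x R^2 y -> exists w (yRw & x R^2 w)) — i.e. a generalized confluence (Geach) condition.
F1: fails — uR²u but no t with uRt and uR²t.
F2: satisfies the condition.
F3: satisfies the condition.

F2, F3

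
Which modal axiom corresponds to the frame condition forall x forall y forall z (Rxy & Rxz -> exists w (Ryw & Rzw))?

The condition is convergence. The .2 schema ◇□p → □◇p defines it.
Suppose ◇□p→□◇p is valid. Take Rxy, Rxz and set V(p)={w : Ryw}. Then □p at y so ◇□p at x, so □◇p at x, so ◇p at z, giving w with Rzw and Ryw.

◇□p → □◇p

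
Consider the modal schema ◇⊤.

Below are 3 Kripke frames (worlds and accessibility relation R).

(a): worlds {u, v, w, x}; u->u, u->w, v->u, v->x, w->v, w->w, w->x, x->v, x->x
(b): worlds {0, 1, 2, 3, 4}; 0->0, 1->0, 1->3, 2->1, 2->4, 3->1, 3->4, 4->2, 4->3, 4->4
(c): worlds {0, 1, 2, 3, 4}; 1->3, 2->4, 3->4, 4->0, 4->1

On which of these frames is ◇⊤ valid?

Frame correspondent (Sahlqvist): ∀x ∃y Rxy — i.e. seriality.
(a): condition met.
(b): condition met.
(c): fails — world 0 has no successor.
Valid on: (a), (b).

(a), (b)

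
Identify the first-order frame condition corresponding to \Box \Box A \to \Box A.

Suppose □□A→□A is valid. Take Rxy and set V(A)={w : xR²w}. Then □□A at x, so □A at x, so A at y, i.e. ∃z(Rxz∧Rzy).
Conversely, on a frame with density the schema holds at every world under every valuation.
Frame condition: \forall x \forall y (Rxy \to \exists z (Rxz \wedge Rzy)).

density: \forall x \forall y (Rxy \to \exists z (Rxz \wedge Rzy))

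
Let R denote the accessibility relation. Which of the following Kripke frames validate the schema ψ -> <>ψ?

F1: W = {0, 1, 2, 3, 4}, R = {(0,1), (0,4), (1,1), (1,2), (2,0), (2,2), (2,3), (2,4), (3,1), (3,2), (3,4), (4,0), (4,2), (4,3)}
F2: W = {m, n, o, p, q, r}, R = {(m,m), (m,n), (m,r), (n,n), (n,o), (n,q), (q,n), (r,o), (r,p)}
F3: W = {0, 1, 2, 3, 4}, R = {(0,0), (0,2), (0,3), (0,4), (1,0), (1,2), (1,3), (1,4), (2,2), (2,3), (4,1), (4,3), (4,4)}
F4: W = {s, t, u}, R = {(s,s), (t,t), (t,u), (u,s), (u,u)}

F4

The schema corresponds to reflexivity: forall x Rxx.
F1: fails — world 0 does not see itself.
F2: fails — world o does not see itself.
F3: fails — world 1 does not see itself.
F4: holds.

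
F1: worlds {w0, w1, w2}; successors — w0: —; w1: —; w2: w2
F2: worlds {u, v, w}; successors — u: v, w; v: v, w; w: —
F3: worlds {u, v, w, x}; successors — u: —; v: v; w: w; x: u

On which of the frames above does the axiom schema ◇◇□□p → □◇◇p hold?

The schema corresponds to a generalized confluence (Geach) condition: ∀x ∀y ∀z ((xR²y ∧ xRz) → ∃w (yR²w ∧ zR²w)).
F1: holds.
F2: fails — uR²v, uRw but no t with vR²t and wR²t.
F3: holds.
Valid on: F1, F3.

F1, F3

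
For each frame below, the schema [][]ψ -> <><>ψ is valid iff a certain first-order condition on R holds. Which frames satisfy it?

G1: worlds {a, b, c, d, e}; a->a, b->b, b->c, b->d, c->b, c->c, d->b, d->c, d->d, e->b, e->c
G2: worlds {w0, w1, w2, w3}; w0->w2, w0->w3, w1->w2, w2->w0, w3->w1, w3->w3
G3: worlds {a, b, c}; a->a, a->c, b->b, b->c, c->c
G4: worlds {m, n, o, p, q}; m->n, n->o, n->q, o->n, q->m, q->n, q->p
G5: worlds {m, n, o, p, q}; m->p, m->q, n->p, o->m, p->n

G1, G2, G3

The schema corresponds to a generalized confluence (Geach) condition: forall x exists w (x R^2 w & x R^2 w).
G1: ✓.
G2: ✓.
G3: ✓.
G4: fails — at p but no w with pR²w and pR²w.
G5: fails — at q but no w with qR²w and qR²w.
Valid on: G1, G2, G3.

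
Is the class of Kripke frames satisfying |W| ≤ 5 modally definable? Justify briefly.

If a class were modally definable it would be closed under disjoint unions (Goldblatt–Thomason).
Any modal formula valid on each of 6 disjoint one-world frames is valid on their disjoint union (validity is preserved under disjoint unions). Each one-world frame has |W|=1≤5, but the union has |W|=6.
Hence having at most 5 worlds is not modally definable.

No — not modally definable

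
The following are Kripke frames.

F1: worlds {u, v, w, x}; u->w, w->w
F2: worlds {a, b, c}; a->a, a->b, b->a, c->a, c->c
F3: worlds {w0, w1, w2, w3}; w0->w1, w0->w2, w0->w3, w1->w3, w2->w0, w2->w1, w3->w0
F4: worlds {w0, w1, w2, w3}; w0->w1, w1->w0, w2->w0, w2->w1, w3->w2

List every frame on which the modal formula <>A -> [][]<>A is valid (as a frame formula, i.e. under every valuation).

Frame correspondent (Sahlqvist): forall x forall y forall z ((xRy & x R^2 z) -> exists w (y = w & zRw)) — i.e. a generalized confluence (Geach) condition.
F1: condition met.
F2: fails — aRb, aR²b but no w with b=w and bRw.
F3: fails — w0Rw1, w0R²w1 but no w with w1=w and w1Rw.
F4: fails — w2Rw0, w2R²w0 but no w with w0=w and w0Rw.

F1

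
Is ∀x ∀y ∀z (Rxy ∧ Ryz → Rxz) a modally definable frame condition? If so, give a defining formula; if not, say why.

The condition is transitivity. A defining modal formula is □q → □□q.
Suppose □q→□□q is valid. Take Rxy, Ryz and set V(q)={w : Rxw}. Then □q at x, so □□q at x, so □q at y, so q at z, i.e. Rxz.

Yes — defined by □q → □□q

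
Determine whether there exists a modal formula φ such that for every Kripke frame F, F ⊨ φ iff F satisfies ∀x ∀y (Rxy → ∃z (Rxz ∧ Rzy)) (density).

Definable; □□q → □q defines it

The condition is density. A defining modal formula is □□q → □q.
Suppose □□q→□q is valid. Take Rxy and set V(q)={w : xR²w}. Then □□q at x, so □q at x, so q at y, i.e. ∃z(Rxz∧Rzy).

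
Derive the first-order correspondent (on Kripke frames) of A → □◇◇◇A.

This is a Sahlqvist (Geach-type) schema ◇^0□^0A → □^1◇^3A.
Minimal-valuation argument: fix x; take any y with xR^0y and any z with xR^1z. Set V(A) to the set of worlds R-reachable from y in exactly 0 steps. Then □^0A holds at y, so the antecedent holds at x; validity forces ◇^3A at z, giving a w with zR^3w and yR^0w.
First-order correspondent: ∀x ∀z (xRz → ∃w (x = w ∧ zR³w)).

∀x ∀z (xRz → ∃w (x = w ∧ zR³w))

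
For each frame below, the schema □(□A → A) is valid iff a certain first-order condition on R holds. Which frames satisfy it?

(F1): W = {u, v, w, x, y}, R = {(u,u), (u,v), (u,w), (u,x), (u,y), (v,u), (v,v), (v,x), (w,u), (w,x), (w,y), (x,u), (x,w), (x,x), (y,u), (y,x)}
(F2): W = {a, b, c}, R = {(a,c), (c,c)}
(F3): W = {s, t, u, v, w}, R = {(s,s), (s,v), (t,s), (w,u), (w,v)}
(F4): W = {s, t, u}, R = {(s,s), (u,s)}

(F2), (F4)

Frame correspondent (Sahlqvist): ∀x ∀y (Rxy → Ryy) — i.e. shift-reflexivity.
(F1): fails — Rxw but not Rww.
(F2): satisfies the condition.
(F3): fails — Rwu but not Ruu.
(F4): satisfies the condition.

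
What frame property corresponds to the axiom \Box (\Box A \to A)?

Suppose □(□A→A) is valid. Take Rxy and set V(A)={w : Ryw}. Then at y, □A holds; since □(□A→A) at x, □A→A at y, so A at y, i.e. Ryy.
Conversely, on a frame with shift-reflexivity the schema holds at every world under every valuation.
So the correspondent is shift-reflexivity.

shift-reflexivity: \forall x \forall y (Rxy \to Ryy)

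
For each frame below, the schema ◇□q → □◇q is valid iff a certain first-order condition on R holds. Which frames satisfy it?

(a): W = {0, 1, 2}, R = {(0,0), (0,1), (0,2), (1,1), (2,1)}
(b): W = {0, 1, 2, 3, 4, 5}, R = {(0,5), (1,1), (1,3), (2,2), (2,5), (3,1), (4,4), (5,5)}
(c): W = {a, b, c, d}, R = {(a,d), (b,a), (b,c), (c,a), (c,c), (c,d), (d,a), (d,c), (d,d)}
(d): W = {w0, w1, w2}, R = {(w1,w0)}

(a), (b), (c)

The schema corresponds to convergence: ∀x ∀y ∀z (Rxy ∧ Rxz → ∃w (Ryw ∧ Rzw)).
(a): condition met.
(b): condition met.
(c): condition met.
(d): fails — Rw1w0 and Rw1w0 but w0 and w0 have no common successor.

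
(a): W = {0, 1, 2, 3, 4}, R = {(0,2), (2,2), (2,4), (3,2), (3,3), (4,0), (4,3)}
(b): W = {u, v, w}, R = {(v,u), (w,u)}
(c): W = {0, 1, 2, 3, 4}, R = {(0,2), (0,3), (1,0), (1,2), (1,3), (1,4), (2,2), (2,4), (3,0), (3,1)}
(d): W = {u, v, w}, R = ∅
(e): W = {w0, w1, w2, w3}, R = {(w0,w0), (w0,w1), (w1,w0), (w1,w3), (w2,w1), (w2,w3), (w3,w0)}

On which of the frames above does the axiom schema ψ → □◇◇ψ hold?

The schema corresponds to a generalized confluence (Geach) condition: ∀x ∀z (xRz → ∃w (x = w ∧ zR²w)).
(a): holds.
(b): fails — vRu but no t with v=t and uR²t.
(c): fails — 0R2 but no w with 0=w and 2R²w.
(d): holds.
(e): fails — w2Rw1 but no w with w2=w and w1R²w.

(a), (d)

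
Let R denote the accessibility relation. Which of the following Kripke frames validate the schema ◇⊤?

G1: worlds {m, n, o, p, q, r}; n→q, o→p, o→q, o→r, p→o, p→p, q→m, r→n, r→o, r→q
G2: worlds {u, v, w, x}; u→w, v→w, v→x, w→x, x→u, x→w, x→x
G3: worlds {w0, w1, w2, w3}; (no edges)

This is the axiom for seriality; its first-order frame correspondent is ∀x ∃y Rxy.
G1: fails — world m has no successor.
G2: satisfies the condition.
G3: fails — world w0 has no successor.

G2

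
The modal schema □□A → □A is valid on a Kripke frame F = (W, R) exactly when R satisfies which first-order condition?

Density

Suppose □□A→□A is valid. Take Rxy and set V(A)={w : xR²w}. Then □□A at x, so □A at x, so A at y, i.e. ∃z(Rxz∧Rzy).
Conversely, any frame satisfying ∀x ∀y (Rxy → ∃z (Rxz ∧ Rzy)) validates the schema.
Frame condition: ∀x ∀y (Rxy → ∃z (Rxz ∧ Rzy)).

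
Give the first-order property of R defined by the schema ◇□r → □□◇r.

This is a Sahlqvist (Geach-type) schema ◇^1□^1r → □^2◇^1r.
Minimal-valuation argument: fix x; take any y with xR^1y and any z with xR^2z. Set V(r) to the set of worlds R-reachable from y in exactly 1 step. Then □^1r holds at y, so the antecedent holds at x; validity forces ◇^1r at z, giving a w with zR^1w and yR^1w.
First-order correspondent: ∀x ∀y ∀z ((xRy ∧ xR²z) → ∃w (yRw ∧ zRw)).

∀x ∀y ∀z ((xRy ∧ xR²z) → ∃w (yRw ∧ zRw))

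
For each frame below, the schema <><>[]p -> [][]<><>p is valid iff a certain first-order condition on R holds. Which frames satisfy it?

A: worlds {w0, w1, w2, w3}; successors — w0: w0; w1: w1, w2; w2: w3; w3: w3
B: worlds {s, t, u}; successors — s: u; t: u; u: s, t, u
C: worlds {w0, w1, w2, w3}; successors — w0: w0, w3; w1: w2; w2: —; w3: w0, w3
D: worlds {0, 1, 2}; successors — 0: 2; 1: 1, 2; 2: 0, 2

B, C, D

This is the axiom for a generalized confluence (Geach) condition; its first-order frame correspondent is forall x forall y forall z ((x R^2 y & x R^2 z) -> exists w (yRw & z R^2 w)).
A: fails — w1R²w1, w1R²w2 but no w with w1Rw and w2R²w.
B: condition met.
C: condition met.
D: condition met.
Valid on: B, C, D.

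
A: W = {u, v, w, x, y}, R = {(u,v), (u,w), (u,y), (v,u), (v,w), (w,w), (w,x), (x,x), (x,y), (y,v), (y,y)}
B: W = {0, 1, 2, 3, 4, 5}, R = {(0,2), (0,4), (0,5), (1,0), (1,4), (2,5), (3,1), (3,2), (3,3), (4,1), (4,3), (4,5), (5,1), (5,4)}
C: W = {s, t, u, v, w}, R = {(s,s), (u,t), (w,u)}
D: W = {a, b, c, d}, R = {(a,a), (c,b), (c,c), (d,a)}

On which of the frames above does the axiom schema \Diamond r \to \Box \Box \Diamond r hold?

Frame correspondent (Sahlqvist): \forall x \forall y \forall z ((xRy \wedge x R^2 z) \to \exists w (y = w \wedge zRw)) — i.e. a generalized confluence (Geach) condition.
A: fails — uRv, uR²v but no t with v=t and vRt.
B: fails — 0R2, 0R²1 but no w with 2=w and 1Rw.
C: fails — wRu, wR²t but no w* with u=w* and tRw*.
D: fails — cRb, cR²b but no w with b=w and bRw.
Valid on no frame.

none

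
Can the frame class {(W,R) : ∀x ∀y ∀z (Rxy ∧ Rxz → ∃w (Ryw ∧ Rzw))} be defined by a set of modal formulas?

Yes — defined by ◇□q → □◇q

This is a Sahlqvist condition; the .2 axiom ◇□q → □◇q defines it.
Suppose ◇□q→□◇q is valid. Take Rxy, Rxz and set V(q)={w : Ryw}. Then □q at y so ◇□q at x, so □◇q at x, so ◇q at z, giving w with Rzw and Ryw.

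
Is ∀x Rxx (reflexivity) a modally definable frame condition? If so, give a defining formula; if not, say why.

Yes: it is reflexivity, defined by the T schema □p → p.
Suppose □p→p is valid. At any x set V(p)={w : Rxw}. Then □p holds at x, so p holds at x, i.e. Rxx.

Definable; □p → p defines it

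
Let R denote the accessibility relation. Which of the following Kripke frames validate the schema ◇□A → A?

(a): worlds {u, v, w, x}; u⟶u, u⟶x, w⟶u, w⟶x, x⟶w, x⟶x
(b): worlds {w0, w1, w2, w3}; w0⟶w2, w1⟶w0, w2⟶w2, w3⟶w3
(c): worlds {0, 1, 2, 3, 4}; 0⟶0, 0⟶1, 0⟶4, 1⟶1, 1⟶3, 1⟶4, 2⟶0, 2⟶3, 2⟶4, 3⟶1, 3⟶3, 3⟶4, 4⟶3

Frame correspondent (Sahlqvist): ∀x ∀y (Rxy → Ryx) — i.e. symmetry.
(a): fails — Rwu but not Ruw.
(b): fails — Rw0w2 but not Rw2w0.
(c): fails — R01 but not R10.
Valid on no frame.

none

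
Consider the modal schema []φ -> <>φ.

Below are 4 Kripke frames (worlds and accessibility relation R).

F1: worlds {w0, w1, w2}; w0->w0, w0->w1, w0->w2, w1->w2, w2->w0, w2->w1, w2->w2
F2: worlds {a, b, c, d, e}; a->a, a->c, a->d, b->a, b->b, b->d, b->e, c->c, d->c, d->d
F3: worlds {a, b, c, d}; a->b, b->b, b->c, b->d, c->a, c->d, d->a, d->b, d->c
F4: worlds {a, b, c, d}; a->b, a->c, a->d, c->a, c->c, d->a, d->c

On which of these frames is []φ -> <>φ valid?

F1, F3

This is the axiom for seriality; its first-order frame correspondent is forall x exists y Rxy.
F1: ✓.
F2: fails — world e has no successor.
F3: ✓.
F4: fails — world b has no successor.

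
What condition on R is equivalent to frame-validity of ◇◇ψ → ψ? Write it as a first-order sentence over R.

This is a Sahlqvist (Geach-type) schema ◇^2□^0ψ → □^0◇^0ψ.
Minimal-valuation argument: fix x; take any y with xR^2y and any z with xR^0z. Set V(ψ) to the set of worlds R-reachable from y in exactly 0 steps. Then □^0ψ holds at y, so the antecedent holds at x; validity forces ◇^0ψ at z, giving a w with zR^0w and yR^0w.
First-order correspondent: ∀x ∀y (xR²y → ∃w (y = w ∧ x = w)).

∀x ∀y (xR²y → ∃w (y = w ∧ x = w))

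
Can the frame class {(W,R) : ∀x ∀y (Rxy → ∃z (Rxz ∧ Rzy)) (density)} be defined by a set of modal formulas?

The condition is density. A defining modal formula is □□q → □q.
Suppose □□q→□q is valid. Take Rxy and set V(q)={w : xR²w}. Then □□q at x, so □q at x, so q at y, i.e. ∃z(Rxz∧Rzy).

Yes, by □□q → □q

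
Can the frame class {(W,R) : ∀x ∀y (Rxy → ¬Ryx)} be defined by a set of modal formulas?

No — not modally definable

If a class were modally definable it would be closed under surjective bounded morphisms (Goldblatt–Thomason).
The 3-cycle (worlds 0,1,2 with 0→1→2→0) is asymmetric. Mapping every world to a single reflexive point • is a surjective bounded morphism, and the reflexive point is not asymmetric (R•• but asymmetry requires ¬R••).
So the class is not modally definable.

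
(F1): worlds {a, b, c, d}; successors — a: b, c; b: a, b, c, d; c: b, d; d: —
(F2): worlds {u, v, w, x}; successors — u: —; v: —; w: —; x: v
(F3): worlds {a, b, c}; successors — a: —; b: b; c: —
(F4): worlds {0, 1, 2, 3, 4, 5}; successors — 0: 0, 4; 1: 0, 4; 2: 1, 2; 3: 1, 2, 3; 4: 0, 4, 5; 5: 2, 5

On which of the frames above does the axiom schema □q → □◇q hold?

The schema corresponds to a generalized confluence (Geach) condition: ∀x ∀z (xRz → ∃w (xRw ∧ zRw)).
(F1): fails — bRd but no w with bRw and dRw.
(F2): fails — xRv but no t with xRt and vRt.
(F3): condition met.
(F4): fails — 2R1 but no w with 2Rw and 1Rw.

(F3)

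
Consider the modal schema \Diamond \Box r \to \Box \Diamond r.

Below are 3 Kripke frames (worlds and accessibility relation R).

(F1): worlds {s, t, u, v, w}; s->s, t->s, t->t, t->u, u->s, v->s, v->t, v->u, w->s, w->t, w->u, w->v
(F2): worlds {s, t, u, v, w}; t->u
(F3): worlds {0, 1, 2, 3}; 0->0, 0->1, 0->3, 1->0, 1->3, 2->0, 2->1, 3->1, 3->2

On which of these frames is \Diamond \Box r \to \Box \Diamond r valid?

(F1)

Frame correspondent (Sahlqvist): \forall x \forall y \forall z (Rxy \wedge Rxz \to \exists w (Ryw \wedge Rzw)) — i.e. convergence.
(F1): ✓.
(F2): fails — Rtu and Rtu but u and u have no common successor.
(F3): fails — R01 and R03 but 1 and 3 have no common successor.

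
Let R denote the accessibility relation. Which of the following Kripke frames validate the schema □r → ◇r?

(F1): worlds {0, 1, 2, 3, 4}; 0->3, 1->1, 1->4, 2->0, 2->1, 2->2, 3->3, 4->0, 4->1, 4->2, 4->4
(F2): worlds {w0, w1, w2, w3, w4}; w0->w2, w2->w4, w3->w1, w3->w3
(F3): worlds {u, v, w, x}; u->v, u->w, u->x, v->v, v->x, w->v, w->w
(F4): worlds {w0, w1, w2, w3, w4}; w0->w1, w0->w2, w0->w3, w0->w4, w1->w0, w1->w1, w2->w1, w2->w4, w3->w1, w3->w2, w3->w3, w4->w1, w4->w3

(F1), (F4)

The schema corresponds to seriality: ∀x ∃y Rxy.
(F1): condition met.
(F2): fails — world w1 has no successor.
(F3): fails — world x has no successor.
(F4): condition met.
Valid on: (F1), (F4).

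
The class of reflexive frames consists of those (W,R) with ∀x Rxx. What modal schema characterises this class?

A defining formula is □r → r (the T axiom).
Suppose □r→r is valid. At any x set V(r)={w : Rxw}. Then □r holds at x, so r holds at x, i.e. Rxx.

□r → r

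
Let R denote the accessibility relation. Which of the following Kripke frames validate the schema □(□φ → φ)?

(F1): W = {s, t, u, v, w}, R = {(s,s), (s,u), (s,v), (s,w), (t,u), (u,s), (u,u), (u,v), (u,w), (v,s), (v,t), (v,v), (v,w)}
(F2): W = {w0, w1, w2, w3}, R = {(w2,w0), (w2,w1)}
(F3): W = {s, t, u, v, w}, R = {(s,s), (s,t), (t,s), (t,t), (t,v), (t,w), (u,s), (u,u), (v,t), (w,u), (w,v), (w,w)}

none

Frame correspondent (Sahlqvist): ∀x ∀y (Rxy → Ryy) — i.e. shift-reflexivity.
(F1): fails — Ruw but not Rww.
(F2): fails — Rw2w0 but not Rw0w0.
(F3): fails — Rtv but not Rvv.
Valid on no frame.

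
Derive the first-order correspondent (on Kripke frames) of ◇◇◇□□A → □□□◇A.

∀x ∀y ∀z ((xR³y ∧ xR³z) → ∃w (yR²w ∧ zRw))

This is a Sahlqvist (Geach-type) schema ◇^3□^2A → □^3◇^1A.
Minimal-valuation argument: fix x; take any y with xR^3y and any z with xR^3z. Set V(A) to the set of worlds R-reachable from y in exactly 2 steps. Then □^2A holds at y, so the antecedent holds at x; validity forces ◇^1A at z, giving a w with zR^1w and yR^2w.
First-order correspondent: ∀x ∀y ∀z ((xR³y ∧ xR³z) → ∃w (yR²w ∧ zRw)).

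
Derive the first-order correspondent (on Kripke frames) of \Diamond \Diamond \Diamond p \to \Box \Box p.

This is a Sahlqvist (Geach-type) schema ◇^3□^0p → □^2◇^0p.
First-order correspondent: \forall x \forall y \forall z ((x R^3 y \wedge x R^2 z) \to \exists w (y = w \wedge z = w)).

\forall x \forall y \forall z ((x R^3 y \wedge x R^2 z) \to \exists w (y = w \wedge z = w))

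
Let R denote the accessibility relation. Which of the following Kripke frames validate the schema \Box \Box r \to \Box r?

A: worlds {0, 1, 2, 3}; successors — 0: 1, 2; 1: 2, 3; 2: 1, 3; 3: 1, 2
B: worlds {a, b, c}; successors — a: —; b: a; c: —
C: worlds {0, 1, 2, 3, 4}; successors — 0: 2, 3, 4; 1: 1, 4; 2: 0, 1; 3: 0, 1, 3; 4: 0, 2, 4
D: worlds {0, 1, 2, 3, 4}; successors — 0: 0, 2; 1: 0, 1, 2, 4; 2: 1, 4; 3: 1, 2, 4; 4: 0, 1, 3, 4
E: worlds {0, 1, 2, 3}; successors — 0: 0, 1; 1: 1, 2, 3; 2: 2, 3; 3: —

A, D, E

This is the axiom for density; its first-order frame correspondent is \forall x \forall y (Rxy \to \exists z (Rxz \wedge Rzy)).
A: satisfies the condition.
B: fails — Rba but no z with Rbz and Rza.
C: fails — R20 but no z with R2z and Rz0.
D: satisfies the condition.
E: satisfies the condition.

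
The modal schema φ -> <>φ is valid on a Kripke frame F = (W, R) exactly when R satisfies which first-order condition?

This is a form of the T axiom.
Its frame correspondent is reflexivity — forall x Rxx.

reflexivity: forall x Rxx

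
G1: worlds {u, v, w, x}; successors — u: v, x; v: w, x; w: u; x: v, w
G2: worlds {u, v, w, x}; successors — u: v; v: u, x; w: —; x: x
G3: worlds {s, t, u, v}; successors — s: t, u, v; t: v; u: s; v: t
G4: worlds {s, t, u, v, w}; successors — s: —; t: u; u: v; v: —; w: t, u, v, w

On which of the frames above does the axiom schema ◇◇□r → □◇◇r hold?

G2

The schema corresponds to a generalized confluence (Geach) condition: ∀x ∀y ∀z ((xR²y ∧ xRz) → ∃w (yRw ∧ zR²w)).
G1: fails — vR²w, vRw but no t with wRt and wR²t.
G2: holds.
G3: fails — sR²t, sRt but no w with tRw and tR²w.
G4: fails — tR²v, tRu but no w* with vRw* and uR²w*.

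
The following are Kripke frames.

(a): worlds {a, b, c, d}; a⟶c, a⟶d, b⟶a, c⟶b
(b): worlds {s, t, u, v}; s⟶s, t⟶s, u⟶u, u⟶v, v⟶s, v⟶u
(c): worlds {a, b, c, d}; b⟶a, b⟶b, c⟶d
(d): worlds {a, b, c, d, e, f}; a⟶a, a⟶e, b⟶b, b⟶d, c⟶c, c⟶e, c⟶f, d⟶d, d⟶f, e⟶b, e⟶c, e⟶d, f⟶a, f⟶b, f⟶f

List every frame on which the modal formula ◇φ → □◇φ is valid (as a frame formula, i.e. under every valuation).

none

This is the axiom for the Euclidean property; its first-order frame correspondent is ∀x ∀y ∀z (Rxy ∧ Rxz → Ryz).
(a): fails — Rac and Rac but not Rcc.
(b): fails — Ruv and Ruv but not Rvv.
(c): fails — Rba and Rba but not Raa.
(d): fails — Rae and Rae but not Ree.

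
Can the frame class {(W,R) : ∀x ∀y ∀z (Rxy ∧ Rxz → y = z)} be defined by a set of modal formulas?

Yes, by ◇p → □p

The condition is partial functionality. A defining modal formula is ◇p → □p.
Suppose ◇p→□p is valid. Take Rxy, Rxz and set V(p)={y}. Then ◇p at x, so □p at x, so p at z, i.e. z=y.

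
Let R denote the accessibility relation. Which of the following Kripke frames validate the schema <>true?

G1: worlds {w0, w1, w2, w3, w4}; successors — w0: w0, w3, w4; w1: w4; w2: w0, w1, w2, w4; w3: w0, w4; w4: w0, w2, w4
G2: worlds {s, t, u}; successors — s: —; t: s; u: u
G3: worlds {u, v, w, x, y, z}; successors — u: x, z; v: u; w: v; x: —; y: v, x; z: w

G1

Frame correspondent (Sahlqvist): forall x exists y Rxy — i.e. seriality.
G1: condition met.
G2: fails — world s has no successor.
G3: fails — world x has no successor.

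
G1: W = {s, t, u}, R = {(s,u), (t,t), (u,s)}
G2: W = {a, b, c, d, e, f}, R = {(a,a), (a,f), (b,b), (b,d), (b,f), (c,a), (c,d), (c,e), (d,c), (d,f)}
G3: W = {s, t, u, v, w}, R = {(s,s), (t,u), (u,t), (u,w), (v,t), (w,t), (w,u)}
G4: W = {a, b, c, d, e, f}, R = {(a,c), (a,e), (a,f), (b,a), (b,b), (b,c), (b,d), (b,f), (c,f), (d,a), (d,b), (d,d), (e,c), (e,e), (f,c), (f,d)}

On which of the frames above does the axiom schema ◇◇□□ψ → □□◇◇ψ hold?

This is the axiom for a generalized confluence (Geach) condition; its first-order frame correspondent is ∀x ∀y ∀z ((xR²y ∧ xR²z) → ∃w (yR²w ∧ zR²w)).
G1: satisfies the condition.
G2: fails — aR²a, aR²f but no w with aR²w and fR²w.
G3: satisfies the condition.
G4: satisfies the condition.

G1, G3, G4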